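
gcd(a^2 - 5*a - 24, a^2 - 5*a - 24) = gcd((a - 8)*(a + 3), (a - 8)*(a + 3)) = a^2 - 5*a - 24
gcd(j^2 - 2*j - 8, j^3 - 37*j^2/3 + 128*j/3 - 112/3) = j - 4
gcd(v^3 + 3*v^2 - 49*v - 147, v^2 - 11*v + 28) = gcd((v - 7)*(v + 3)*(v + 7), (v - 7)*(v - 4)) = v - 7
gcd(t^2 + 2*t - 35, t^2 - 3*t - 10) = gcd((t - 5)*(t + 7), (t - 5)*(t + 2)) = t - 5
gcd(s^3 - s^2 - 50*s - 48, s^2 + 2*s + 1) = s + 1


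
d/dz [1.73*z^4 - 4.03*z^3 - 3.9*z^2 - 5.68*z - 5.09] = 6.92*z^3 - 12.09*z^2 - 7.8*z - 5.68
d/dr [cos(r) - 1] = -sin(r)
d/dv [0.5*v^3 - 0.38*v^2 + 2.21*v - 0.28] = 1.5*v^2 - 0.76*v + 2.21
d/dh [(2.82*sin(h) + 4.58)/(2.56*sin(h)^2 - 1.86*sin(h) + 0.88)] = (-7.2192*sin(h)^2 - 23.4496*sin(h) + 11.0004)*cos(h)/(6.5536*sin(h)^4 - 9.5232*sin(h)^3 + 7.9652*sin(h)^2 - 3.2736*sin(h) + 0.7744)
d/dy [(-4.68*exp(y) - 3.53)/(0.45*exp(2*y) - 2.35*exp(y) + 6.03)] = (2.106*exp(2*y) + 3.177*exp(y) - 36.5159)*exp(y)/(0.2025*exp(4*y) - 2.115*exp(3*y) + 10.9495*exp(2*y) - 28.341*exp(y) + 36.3609)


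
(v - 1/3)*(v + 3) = v^2 + 8*v/3 - 1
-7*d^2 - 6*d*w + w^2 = (-7*d + w)*(d + w)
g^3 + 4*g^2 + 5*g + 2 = (g + 1)^2*(g + 2)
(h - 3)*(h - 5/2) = h^2 - 11*h/2 + 15/2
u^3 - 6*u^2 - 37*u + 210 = (u - 7)*(u - 5)*(u + 6)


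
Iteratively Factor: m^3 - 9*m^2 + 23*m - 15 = (m - 1)*(m^2 - 8*m + 15) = (m - 3)*(m - 1)*(m - 5)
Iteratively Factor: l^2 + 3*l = (l + 3)*(l)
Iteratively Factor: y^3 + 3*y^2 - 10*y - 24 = (y + 2)*(y^2 + y - 12) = (y - 3)*(y + 2)*(y + 4)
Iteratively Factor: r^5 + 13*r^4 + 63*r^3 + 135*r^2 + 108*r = (r + 3)*(r^4 + 10*r^3 + 33*r^2 + 36*r) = (r + 3)^2*(r^3 + 7*r^2 + 12*r) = r*(r + 3)^2*(r^2 + 7*r + 12) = r*(r + 3)^2*(r + 4)*(r + 3)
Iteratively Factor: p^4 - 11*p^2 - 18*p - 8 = (p + 1)*(p^3 - p^2 - 10*p - 8) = (p + 1)*(p + 2)*(p^2 - 3*p - 4) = (p - 4)*(p + 1)*(p + 2)*(p + 1)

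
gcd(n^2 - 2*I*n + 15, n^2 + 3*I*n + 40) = n - 5*I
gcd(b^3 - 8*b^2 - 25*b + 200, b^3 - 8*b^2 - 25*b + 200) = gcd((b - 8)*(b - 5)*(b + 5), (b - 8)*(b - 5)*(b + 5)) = b^3 - 8*b^2 - 25*b + 200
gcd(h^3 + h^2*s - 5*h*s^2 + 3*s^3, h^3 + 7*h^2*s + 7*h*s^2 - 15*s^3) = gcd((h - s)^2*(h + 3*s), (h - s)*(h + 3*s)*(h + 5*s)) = -h^2 - 2*h*s + 3*s^2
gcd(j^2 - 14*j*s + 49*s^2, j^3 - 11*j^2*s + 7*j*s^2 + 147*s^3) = j^2 - 14*j*s + 49*s^2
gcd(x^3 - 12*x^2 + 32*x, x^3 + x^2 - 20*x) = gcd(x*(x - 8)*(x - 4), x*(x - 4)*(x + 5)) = x^2 - 4*x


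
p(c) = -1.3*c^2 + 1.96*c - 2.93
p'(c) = 1.96 - 2.6*c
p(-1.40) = -8.22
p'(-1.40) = 5.60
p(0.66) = -2.20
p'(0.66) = 0.24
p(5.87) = -36.22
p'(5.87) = -13.30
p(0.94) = -2.24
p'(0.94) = -0.48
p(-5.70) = -56.34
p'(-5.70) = 16.78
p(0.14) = -2.68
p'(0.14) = 1.60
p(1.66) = -3.26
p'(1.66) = -2.36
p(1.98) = -4.15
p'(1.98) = -3.19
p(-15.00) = -324.83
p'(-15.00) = 40.96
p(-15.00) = -324.83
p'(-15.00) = 40.96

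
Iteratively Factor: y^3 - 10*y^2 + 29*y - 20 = (y - 4)*(y^2 - 6*y + 5) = (y - 5)*(y - 4)*(y - 1)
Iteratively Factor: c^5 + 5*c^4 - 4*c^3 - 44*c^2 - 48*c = (c)*(c^4 + 5*c^3 - 4*c^2 - 44*c - 48) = c*(c - 3)*(c^3 + 8*c^2 + 20*c + 16) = c*(c - 3)*(c + 4)*(c^2 + 4*c + 4) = c*(c - 3)*(c + 2)*(c + 4)*(c + 2)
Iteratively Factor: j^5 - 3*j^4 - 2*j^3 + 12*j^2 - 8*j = (j)*(j^4 - 3*j^3 - 2*j^2 + 12*j - 8) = j*(j - 1)*(j^3 - 2*j^2 - 4*j + 8) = j*(j - 1)*(j + 2)*(j^2 - 4*j + 4) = j*(j - 2)*(j - 1)*(j + 2)*(j - 2)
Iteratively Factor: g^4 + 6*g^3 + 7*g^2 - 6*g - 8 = (g + 4)*(g^3 + 2*g^2 - g - 2) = (g - 1)*(g + 4)*(g^2 + 3*g + 2) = (g - 1)*(g + 2)*(g + 4)*(g + 1)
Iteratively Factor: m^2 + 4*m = (m)*(m + 4)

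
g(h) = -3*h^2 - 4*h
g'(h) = -6*h - 4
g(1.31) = -10.39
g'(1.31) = -11.86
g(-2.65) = -10.47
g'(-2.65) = 11.90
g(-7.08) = -122.06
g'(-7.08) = 38.48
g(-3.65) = -25.37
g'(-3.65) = 17.90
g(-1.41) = -0.32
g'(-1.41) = 4.46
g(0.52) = -2.89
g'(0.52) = -7.12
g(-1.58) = -1.17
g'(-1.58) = 5.48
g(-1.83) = -2.73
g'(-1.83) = 6.98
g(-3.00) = -15.00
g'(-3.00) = 14.00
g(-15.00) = -615.00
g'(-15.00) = 86.00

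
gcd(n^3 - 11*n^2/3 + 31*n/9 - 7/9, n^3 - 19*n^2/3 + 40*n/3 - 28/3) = n - 7/3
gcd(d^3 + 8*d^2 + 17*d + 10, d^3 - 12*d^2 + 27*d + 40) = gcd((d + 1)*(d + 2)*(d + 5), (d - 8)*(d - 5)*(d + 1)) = d + 1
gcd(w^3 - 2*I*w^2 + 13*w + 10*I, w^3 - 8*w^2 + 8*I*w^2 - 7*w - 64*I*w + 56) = w + I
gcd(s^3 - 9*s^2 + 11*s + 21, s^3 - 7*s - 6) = s^2 - 2*s - 3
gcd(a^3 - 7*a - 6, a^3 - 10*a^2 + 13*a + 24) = a^2 - 2*a - 3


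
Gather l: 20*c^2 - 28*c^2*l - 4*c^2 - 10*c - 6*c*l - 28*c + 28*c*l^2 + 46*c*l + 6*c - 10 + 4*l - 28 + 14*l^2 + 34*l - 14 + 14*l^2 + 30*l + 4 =16*c^2 - 32*c + l^2*(28*c + 28) + l*(-28*c^2 + 40*c + 68) - 48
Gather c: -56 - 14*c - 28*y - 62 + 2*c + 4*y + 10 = -12*c - 24*y - 108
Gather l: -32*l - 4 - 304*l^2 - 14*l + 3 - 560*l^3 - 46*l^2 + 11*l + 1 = -560*l^3 - 350*l^2 - 35*l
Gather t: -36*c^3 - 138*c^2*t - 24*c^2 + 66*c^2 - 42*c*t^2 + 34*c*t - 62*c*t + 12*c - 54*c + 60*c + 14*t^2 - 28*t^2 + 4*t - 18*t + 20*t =-36*c^3 + 42*c^2 + 18*c + t^2*(-42*c - 14) + t*(-138*c^2 - 28*c + 6)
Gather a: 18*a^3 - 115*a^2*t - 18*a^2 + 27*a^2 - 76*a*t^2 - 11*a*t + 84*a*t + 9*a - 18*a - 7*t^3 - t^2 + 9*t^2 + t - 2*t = 18*a^3 + a^2*(9 - 115*t) + a*(-76*t^2 + 73*t - 9) - 7*t^3 + 8*t^2 - t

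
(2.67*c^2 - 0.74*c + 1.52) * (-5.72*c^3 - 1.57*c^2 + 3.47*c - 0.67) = -15.2724*c^5 + 0.0408999999999997*c^4 + 1.7323*c^3 - 6.7431*c^2 + 5.7702*c - 1.0184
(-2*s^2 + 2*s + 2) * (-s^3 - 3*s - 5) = 2*s^5 - 2*s^4 + 4*s^3 + 4*s^2 - 16*s - 10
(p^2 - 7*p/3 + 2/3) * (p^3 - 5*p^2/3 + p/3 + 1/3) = p^5 - 4*p^4 + 44*p^3/9 - 14*p^2/9 - 5*p/9 + 2/9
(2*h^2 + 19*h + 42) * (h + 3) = 2*h^3 + 25*h^2 + 99*h + 126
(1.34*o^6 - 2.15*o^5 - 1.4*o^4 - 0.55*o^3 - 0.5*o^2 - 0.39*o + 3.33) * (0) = 0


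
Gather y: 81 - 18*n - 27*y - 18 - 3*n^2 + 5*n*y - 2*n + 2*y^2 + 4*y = -3*n^2 - 20*n + 2*y^2 + y*(5*n - 23) + 63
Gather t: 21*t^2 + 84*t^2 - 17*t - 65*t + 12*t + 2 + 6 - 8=105*t^2 - 70*t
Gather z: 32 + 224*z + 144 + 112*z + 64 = 336*z + 240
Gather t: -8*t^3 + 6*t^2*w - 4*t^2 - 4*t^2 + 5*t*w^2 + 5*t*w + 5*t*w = -8*t^3 + t^2*(6*w - 8) + t*(5*w^2 + 10*w)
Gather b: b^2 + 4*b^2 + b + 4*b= 5*b^2 + 5*b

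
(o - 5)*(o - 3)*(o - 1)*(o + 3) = o^4 - 6*o^3 - 4*o^2 + 54*o - 45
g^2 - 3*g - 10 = (g - 5)*(g + 2)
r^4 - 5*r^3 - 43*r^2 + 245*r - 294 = (r - 7)*(r - 3)*(r - 2)*(r + 7)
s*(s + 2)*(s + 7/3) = s^3 + 13*s^2/3 + 14*s/3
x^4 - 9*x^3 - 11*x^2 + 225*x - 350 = (x - 7)*(x - 5)*(x - 2)*(x + 5)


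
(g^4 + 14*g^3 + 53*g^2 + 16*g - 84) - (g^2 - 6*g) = g^4 + 14*g^3 + 52*g^2 + 22*g - 84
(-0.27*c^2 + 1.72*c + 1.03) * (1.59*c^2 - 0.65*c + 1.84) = -0.4293*c^4 + 2.9103*c^3 + 0.0229*c^2 + 2.4953*c + 1.8952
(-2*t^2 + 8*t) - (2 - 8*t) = -2*t^2 + 16*t - 2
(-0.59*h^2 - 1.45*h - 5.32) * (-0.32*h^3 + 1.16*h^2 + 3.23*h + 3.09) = 0.1888*h^5 - 0.2204*h^4 - 1.8853*h^3 - 12.6778*h^2 - 21.6641*h - 16.4388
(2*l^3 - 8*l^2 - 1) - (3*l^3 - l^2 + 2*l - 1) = -l^3 - 7*l^2 - 2*l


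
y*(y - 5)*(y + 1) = y^3 - 4*y^2 - 5*y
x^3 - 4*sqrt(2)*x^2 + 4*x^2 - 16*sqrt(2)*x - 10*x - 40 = (x + 4)*(x - 5*sqrt(2))*(x + sqrt(2))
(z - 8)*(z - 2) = z^2 - 10*z + 16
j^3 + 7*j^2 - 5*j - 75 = (j - 3)*(j + 5)^2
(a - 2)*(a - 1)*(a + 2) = a^3 - a^2 - 4*a + 4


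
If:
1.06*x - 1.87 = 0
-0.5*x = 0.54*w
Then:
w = -1.63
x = 1.76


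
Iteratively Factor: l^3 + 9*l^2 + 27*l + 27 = (l + 3)*(l^2 + 6*l + 9) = (l + 3)^2*(l + 3)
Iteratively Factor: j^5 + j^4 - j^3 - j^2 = (j)*(j^4 + j^3 - j^2 - j) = j*(j - 1)*(j^3 + 2*j^2 + j) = j*(j - 1)*(j + 1)*(j^2 + j) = j^2*(j - 1)*(j + 1)*(j + 1)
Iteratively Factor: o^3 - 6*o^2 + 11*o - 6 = (o - 2)*(o^2 - 4*o + 3) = (o - 2)*(o - 1)*(o - 3)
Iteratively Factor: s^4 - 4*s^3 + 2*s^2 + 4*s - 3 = (s + 1)*(s^3 - 5*s^2 + 7*s - 3) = (s - 1)*(s + 1)*(s^2 - 4*s + 3) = (s - 3)*(s - 1)*(s + 1)*(s - 1)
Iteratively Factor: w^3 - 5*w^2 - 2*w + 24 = (w - 4)*(w^2 - w - 6) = (w - 4)*(w + 2)*(w - 3)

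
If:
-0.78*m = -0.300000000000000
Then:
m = 0.38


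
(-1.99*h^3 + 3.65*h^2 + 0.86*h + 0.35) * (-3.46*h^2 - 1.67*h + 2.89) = 6.8854*h^5 - 9.3057*h^4 - 14.8222*h^3 + 7.9013*h^2 + 1.9009*h + 1.0115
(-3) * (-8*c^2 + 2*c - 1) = 24*c^2 - 6*c + 3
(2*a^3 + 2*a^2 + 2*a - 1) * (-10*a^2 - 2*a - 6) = -20*a^5 - 24*a^4 - 36*a^3 - 6*a^2 - 10*a + 6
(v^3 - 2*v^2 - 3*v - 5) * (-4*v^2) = -4*v^5 + 8*v^4 + 12*v^3 + 20*v^2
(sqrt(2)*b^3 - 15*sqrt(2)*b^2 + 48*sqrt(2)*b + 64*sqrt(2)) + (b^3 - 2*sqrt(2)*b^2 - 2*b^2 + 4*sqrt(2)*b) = b^3 + sqrt(2)*b^3 - 17*sqrt(2)*b^2 - 2*b^2 + 52*sqrt(2)*b + 64*sqrt(2)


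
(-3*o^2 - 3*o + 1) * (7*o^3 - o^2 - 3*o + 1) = -21*o^5 - 18*o^4 + 19*o^3 + 5*o^2 - 6*o + 1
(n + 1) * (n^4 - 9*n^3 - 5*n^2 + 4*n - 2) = n^5 - 8*n^4 - 14*n^3 - n^2 + 2*n - 2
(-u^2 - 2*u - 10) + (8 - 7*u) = -u^2 - 9*u - 2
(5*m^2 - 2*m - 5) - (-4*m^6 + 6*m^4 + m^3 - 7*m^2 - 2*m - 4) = 4*m^6 - 6*m^4 - m^3 + 12*m^2 - 1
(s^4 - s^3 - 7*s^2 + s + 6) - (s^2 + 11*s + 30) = s^4 - s^3 - 8*s^2 - 10*s - 24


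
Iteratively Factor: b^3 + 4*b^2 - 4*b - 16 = (b + 2)*(b^2 + 2*b - 8) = (b + 2)*(b + 4)*(b - 2)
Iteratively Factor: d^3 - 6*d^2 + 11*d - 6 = (d - 1)*(d^2 - 5*d + 6) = (d - 3)*(d - 1)*(d - 2)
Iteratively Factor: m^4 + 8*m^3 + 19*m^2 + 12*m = (m + 3)*(m^3 + 5*m^2 + 4*m) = m*(m + 3)*(m^2 + 5*m + 4) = m*(m + 1)*(m + 3)*(m + 4)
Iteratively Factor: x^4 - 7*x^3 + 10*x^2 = (x)*(x^3 - 7*x^2 + 10*x) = x^2*(x^2 - 7*x + 10) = x^2*(x - 2)*(x - 5)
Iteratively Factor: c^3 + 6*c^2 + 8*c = (c + 2)*(c^2 + 4*c) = (c + 2)*(c + 4)*(c)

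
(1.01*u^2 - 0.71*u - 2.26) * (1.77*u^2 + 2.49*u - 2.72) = 1.7877*u^4 + 1.2582*u^3 - 8.5153*u^2 - 3.6962*u + 6.1472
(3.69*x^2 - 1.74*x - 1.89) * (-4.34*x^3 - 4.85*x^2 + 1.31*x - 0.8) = -16.0146*x^5 - 10.3449*x^4 + 21.4755*x^3 + 3.9351*x^2 - 1.0839*x + 1.512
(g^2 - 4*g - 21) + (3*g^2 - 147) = 4*g^2 - 4*g - 168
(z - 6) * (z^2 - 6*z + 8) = z^3 - 12*z^2 + 44*z - 48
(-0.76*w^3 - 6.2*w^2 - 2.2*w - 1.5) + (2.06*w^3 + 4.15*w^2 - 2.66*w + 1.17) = 1.3*w^3 - 2.05*w^2 - 4.86*w - 0.33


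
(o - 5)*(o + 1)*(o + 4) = o^3 - 21*o - 20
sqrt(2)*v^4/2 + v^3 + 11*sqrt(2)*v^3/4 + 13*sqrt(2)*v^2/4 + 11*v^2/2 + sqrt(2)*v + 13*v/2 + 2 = (v + 1/2)*(v + 1)*(v + 4)*(sqrt(2)*v/2 + 1)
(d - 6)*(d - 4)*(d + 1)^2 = d^4 - 8*d^3 + 5*d^2 + 38*d + 24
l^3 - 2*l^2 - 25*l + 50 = (l - 5)*(l - 2)*(l + 5)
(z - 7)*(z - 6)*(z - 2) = z^3 - 15*z^2 + 68*z - 84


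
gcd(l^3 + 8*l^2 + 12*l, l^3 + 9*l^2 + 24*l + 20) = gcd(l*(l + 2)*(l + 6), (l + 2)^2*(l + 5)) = l + 2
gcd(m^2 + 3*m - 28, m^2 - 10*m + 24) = m - 4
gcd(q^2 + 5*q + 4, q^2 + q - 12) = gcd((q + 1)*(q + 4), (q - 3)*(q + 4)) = q + 4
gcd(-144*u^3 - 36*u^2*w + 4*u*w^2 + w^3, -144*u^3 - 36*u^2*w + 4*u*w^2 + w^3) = 144*u^3 + 36*u^2*w - 4*u*w^2 - w^3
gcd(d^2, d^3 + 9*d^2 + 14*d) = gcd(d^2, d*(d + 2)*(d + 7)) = d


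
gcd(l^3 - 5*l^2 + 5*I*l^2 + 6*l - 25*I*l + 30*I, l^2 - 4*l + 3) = l - 3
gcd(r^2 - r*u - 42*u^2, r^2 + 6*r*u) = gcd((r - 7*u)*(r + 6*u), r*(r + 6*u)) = r + 6*u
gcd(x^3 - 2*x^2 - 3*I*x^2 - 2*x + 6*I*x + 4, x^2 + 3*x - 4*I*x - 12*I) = 1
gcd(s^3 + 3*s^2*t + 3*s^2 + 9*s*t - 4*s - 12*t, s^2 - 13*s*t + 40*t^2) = 1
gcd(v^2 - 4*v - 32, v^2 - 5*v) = 1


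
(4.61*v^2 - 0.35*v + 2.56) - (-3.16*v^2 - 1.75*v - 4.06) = 7.77*v^2 + 1.4*v + 6.62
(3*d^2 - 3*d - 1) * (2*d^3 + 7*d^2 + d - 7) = 6*d^5 + 15*d^4 - 20*d^3 - 31*d^2 + 20*d + 7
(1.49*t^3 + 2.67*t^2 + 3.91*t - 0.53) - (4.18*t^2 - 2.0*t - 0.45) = 1.49*t^3 - 1.51*t^2 + 5.91*t - 0.08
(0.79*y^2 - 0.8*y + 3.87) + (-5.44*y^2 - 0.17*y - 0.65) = -4.65*y^2 - 0.97*y + 3.22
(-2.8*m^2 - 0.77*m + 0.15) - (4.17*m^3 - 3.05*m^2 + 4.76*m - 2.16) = -4.17*m^3 + 0.25*m^2 - 5.53*m + 2.31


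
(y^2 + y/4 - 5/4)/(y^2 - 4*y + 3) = (y + 5/4)/(y - 3)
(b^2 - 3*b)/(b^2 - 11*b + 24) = b/(b - 8)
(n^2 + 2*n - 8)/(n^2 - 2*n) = (n + 4)/n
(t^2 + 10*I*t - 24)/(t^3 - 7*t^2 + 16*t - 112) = (t + 6*I)/(t^2 - t*(7 + 4*I) + 28*I)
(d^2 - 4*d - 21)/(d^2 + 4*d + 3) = (d - 7)/(d + 1)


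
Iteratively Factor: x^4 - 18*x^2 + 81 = (x + 3)*(x^3 - 3*x^2 - 9*x + 27) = (x - 3)*(x + 3)*(x^2 - 9) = (x - 3)^2*(x + 3)*(x + 3)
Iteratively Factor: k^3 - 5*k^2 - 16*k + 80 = (k - 4)*(k^2 - k - 20) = (k - 5)*(k - 4)*(k + 4)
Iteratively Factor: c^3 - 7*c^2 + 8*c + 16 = (c - 4)*(c^2 - 3*c - 4) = (c - 4)^2*(c + 1)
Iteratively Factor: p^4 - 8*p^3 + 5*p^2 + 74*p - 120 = (p - 2)*(p^3 - 6*p^2 - 7*p + 60) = (p - 5)*(p - 2)*(p^2 - p - 12) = (p - 5)*(p - 2)*(p + 3)*(p - 4)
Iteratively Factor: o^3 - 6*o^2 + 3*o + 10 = (o - 5)*(o^2 - o - 2) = (o - 5)*(o + 1)*(o - 2)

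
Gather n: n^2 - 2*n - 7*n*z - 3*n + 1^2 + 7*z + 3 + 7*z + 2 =n^2 + n*(-7*z - 5) + 14*z + 6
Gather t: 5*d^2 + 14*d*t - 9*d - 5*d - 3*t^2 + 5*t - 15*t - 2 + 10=5*d^2 - 14*d - 3*t^2 + t*(14*d - 10) + 8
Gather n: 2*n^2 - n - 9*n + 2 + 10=2*n^2 - 10*n + 12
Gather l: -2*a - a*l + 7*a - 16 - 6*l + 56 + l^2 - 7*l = 5*a + l^2 + l*(-a - 13) + 40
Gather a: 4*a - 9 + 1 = 4*a - 8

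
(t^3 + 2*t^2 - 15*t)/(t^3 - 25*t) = (t - 3)/(t - 5)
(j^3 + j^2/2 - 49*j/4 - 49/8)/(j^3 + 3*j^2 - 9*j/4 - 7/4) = (j - 7/2)/(j - 1)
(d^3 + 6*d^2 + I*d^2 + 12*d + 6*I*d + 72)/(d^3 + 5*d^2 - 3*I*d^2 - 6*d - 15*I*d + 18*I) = (d + 4*I)/(d - 1)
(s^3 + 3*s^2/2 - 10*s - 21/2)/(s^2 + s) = s + 1/2 - 21/(2*s)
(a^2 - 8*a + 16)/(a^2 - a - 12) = (a - 4)/(a + 3)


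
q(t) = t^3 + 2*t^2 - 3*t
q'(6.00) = 129.00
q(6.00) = 270.00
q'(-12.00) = 381.00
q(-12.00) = -1404.00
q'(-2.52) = 5.97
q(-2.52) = 4.26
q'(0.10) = -2.57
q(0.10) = -0.28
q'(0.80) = 2.12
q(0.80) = -0.61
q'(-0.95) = -4.09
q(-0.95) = 3.80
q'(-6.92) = 112.98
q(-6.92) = -214.84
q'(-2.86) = 10.10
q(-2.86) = 1.55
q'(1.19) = 6.01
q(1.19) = 0.95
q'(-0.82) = -4.26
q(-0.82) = 3.25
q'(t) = 3*t^2 + 4*t - 3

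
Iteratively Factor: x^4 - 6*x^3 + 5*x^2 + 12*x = (x)*(x^3 - 6*x^2 + 5*x + 12) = x*(x - 4)*(x^2 - 2*x - 3) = x*(x - 4)*(x + 1)*(x - 3)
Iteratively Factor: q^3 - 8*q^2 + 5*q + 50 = (q - 5)*(q^2 - 3*q - 10) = (q - 5)*(q + 2)*(q - 5)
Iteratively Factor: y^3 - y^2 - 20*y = (y + 4)*(y^2 - 5*y) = y*(y + 4)*(y - 5)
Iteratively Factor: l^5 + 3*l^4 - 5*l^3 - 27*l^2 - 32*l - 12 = (l + 1)*(l^4 + 2*l^3 - 7*l^2 - 20*l - 12) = (l + 1)^2*(l^3 + l^2 - 8*l - 12) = (l - 3)*(l + 1)^2*(l^2 + 4*l + 4) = (l - 3)*(l + 1)^2*(l + 2)*(l + 2)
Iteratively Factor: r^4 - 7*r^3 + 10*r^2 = (r)*(r^3 - 7*r^2 + 10*r) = r*(r - 5)*(r^2 - 2*r) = r*(r - 5)*(r - 2)*(r)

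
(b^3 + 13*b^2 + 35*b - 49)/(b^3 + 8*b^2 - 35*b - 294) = (b - 1)/(b - 6)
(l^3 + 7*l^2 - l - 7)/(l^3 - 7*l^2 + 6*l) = (l^2 + 8*l + 7)/(l*(l - 6))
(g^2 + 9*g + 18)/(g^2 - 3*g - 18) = (g + 6)/(g - 6)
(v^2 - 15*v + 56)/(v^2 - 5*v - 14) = (v - 8)/(v + 2)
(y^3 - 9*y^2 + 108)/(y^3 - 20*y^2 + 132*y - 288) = (y + 3)/(y - 8)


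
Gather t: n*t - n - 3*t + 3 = -n + t*(n - 3) + 3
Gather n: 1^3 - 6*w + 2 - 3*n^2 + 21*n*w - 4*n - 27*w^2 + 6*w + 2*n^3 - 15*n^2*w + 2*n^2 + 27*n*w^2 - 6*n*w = 2*n^3 + n^2*(-15*w - 1) + n*(27*w^2 + 15*w - 4) - 27*w^2 + 3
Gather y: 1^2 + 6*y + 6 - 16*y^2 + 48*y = -16*y^2 + 54*y + 7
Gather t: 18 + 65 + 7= 90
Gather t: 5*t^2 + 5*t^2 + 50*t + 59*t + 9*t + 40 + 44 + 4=10*t^2 + 118*t + 88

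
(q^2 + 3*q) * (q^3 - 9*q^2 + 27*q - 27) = q^5 - 6*q^4 + 54*q^2 - 81*q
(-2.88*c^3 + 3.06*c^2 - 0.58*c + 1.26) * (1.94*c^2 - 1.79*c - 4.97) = -5.5872*c^5 + 11.0916*c^4 + 7.711*c^3 - 11.7256*c^2 + 0.6272*c - 6.2622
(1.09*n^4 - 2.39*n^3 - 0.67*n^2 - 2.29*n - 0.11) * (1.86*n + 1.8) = 2.0274*n^5 - 2.4834*n^4 - 5.5482*n^3 - 5.4654*n^2 - 4.3266*n - 0.198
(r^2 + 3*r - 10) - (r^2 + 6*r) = -3*r - 10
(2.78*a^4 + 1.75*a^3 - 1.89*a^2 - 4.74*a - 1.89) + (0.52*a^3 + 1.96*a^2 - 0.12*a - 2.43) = 2.78*a^4 + 2.27*a^3 + 0.0700000000000001*a^2 - 4.86*a - 4.32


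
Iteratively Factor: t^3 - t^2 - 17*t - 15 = (t + 3)*(t^2 - 4*t - 5) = (t + 1)*(t + 3)*(t - 5)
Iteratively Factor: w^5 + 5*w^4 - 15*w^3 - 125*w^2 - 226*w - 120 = (w + 2)*(w^4 + 3*w^3 - 21*w^2 - 83*w - 60) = (w + 2)*(w + 4)*(w^3 - w^2 - 17*w - 15) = (w + 1)*(w + 2)*(w + 4)*(w^2 - 2*w - 15) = (w - 5)*(w + 1)*(w + 2)*(w + 4)*(w + 3)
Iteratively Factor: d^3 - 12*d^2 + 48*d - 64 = (d - 4)*(d^2 - 8*d + 16) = (d - 4)^2*(d - 4)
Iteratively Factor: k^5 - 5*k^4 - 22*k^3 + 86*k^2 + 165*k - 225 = (k - 5)*(k^4 - 22*k^2 - 24*k + 45) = (k - 5)*(k - 1)*(k^3 + k^2 - 21*k - 45) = (k - 5)^2*(k - 1)*(k^2 + 6*k + 9) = (k - 5)^2*(k - 1)*(k + 3)*(k + 3)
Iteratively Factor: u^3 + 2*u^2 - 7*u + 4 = (u - 1)*(u^2 + 3*u - 4) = (u - 1)^2*(u + 4)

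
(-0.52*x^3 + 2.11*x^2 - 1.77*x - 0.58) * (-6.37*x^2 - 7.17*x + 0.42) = 3.3124*x^5 - 9.7123*x^4 - 4.0722*x^3 + 17.2717*x^2 + 3.4152*x - 0.2436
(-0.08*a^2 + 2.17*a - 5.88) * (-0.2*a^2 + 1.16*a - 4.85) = 0.016*a^4 - 0.5268*a^3 + 4.0812*a^2 - 17.3453*a + 28.518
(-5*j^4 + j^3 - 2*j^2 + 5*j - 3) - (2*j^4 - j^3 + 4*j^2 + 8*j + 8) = -7*j^4 + 2*j^3 - 6*j^2 - 3*j - 11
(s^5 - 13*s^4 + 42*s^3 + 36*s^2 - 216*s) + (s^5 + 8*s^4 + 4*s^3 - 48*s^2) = 2*s^5 - 5*s^4 + 46*s^3 - 12*s^2 - 216*s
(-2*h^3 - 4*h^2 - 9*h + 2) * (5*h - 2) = -10*h^4 - 16*h^3 - 37*h^2 + 28*h - 4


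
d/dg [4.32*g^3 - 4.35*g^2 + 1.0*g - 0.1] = 12.96*g^2 - 8.7*g + 1.0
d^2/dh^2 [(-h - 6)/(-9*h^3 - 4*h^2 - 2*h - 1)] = 2*((h + 6)*(27*h^2 + 8*h + 2)^2 - (27*h^2 + 8*h + (h + 6)*(27*h + 4) + 2)*(9*h^3 + 4*h^2 + 2*h + 1))/(9*h^3 + 4*h^2 + 2*h + 1)^3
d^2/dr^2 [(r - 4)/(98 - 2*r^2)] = (4*r^2*(4 - r) + (3*r - 4)*(r^2 - 49))/(r^2 - 49)^3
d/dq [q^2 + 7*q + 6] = 2*q + 7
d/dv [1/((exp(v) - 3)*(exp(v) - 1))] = 2*(2 - exp(v))*exp(v)/(exp(4*v) - 8*exp(3*v) + 22*exp(2*v) - 24*exp(v) + 9)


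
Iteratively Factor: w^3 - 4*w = (w)*(w^2 - 4) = w*(w - 2)*(w + 2)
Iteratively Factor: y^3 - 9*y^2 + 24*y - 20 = (y - 2)*(y^2 - 7*y + 10) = (y - 5)*(y - 2)*(y - 2)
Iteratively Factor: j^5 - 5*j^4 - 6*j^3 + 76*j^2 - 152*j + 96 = (j - 2)*(j^4 - 3*j^3 - 12*j^2 + 52*j - 48) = (j - 2)^2*(j^3 - j^2 - 14*j + 24) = (j - 3)*(j - 2)^2*(j^2 + 2*j - 8) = (j - 3)*(j - 2)^2*(j + 4)*(j - 2)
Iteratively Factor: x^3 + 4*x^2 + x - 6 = (x + 3)*(x^2 + x - 2) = (x - 1)*(x + 3)*(x + 2)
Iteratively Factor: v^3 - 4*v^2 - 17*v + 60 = (v - 3)*(v^2 - v - 20) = (v - 3)*(v + 4)*(v - 5)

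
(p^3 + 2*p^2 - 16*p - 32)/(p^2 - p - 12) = (p^2 + 6*p + 8)/(p + 3)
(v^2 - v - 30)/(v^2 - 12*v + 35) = (v^2 - v - 30)/(v^2 - 12*v + 35)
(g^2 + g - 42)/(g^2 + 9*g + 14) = (g - 6)/(g + 2)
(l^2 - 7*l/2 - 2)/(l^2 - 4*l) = (l + 1/2)/l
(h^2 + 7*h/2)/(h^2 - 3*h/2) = (2*h + 7)/(2*h - 3)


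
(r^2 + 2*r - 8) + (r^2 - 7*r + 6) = 2*r^2 - 5*r - 2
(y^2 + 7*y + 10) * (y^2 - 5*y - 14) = y^4 + 2*y^3 - 39*y^2 - 148*y - 140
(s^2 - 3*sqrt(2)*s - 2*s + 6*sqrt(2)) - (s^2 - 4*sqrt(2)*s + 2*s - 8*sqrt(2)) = -4*s + sqrt(2)*s + 14*sqrt(2)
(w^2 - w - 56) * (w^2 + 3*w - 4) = w^4 + 2*w^3 - 63*w^2 - 164*w + 224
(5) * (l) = 5*l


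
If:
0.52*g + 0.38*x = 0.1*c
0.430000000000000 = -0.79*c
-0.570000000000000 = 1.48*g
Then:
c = -0.54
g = -0.39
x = 0.38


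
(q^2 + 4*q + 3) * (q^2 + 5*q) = q^4 + 9*q^3 + 23*q^2 + 15*q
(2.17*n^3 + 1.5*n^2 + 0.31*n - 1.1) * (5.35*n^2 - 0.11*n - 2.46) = 11.6095*n^5 + 7.7863*n^4 - 3.8447*n^3 - 9.6091*n^2 - 0.6416*n + 2.706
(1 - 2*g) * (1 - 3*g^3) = 6*g^4 - 3*g^3 - 2*g + 1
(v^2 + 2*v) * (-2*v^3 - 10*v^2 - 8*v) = -2*v^5 - 14*v^4 - 28*v^3 - 16*v^2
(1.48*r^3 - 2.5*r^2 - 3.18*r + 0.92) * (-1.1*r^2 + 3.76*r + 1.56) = -1.628*r^5 + 8.3148*r^4 - 3.5932*r^3 - 16.8688*r^2 - 1.5016*r + 1.4352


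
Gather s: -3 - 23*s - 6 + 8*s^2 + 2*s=8*s^2 - 21*s - 9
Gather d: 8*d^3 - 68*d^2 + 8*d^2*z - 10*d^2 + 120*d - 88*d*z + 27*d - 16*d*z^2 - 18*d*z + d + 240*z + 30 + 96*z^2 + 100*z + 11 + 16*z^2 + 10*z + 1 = 8*d^3 + d^2*(8*z - 78) + d*(-16*z^2 - 106*z + 148) + 112*z^2 + 350*z + 42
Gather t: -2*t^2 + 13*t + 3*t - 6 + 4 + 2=-2*t^2 + 16*t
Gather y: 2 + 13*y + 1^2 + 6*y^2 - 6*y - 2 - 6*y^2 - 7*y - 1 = 0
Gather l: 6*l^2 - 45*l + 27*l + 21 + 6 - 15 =6*l^2 - 18*l + 12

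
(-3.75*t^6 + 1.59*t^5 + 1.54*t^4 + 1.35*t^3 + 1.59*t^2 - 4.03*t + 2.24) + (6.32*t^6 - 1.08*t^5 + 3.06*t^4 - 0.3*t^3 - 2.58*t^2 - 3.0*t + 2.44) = 2.57*t^6 + 0.51*t^5 + 4.6*t^4 + 1.05*t^3 - 0.99*t^2 - 7.03*t + 4.68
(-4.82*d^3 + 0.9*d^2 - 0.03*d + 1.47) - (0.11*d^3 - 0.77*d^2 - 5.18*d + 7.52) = -4.93*d^3 + 1.67*d^2 + 5.15*d - 6.05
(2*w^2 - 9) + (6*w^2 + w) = 8*w^2 + w - 9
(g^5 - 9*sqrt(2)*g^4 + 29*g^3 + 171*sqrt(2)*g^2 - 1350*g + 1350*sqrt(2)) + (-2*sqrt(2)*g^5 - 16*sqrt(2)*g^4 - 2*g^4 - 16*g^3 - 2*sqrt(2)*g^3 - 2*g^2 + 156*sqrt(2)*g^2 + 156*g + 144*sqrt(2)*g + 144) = -2*sqrt(2)*g^5 + g^5 - 25*sqrt(2)*g^4 - 2*g^4 - 2*sqrt(2)*g^3 + 13*g^3 - 2*g^2 + 327*sqrt(2)*g^2 - 1194*g + 144*sqrt(2)*g + 144 + 1350*sqrt(2)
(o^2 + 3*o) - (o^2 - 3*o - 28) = 6*o + 28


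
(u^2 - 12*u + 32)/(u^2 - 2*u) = (u^2 - 12*u + 32)/(u*(u - 2))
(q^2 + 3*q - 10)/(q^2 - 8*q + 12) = (q + 5)/(q - 6)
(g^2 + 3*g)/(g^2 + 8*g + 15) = g/(g + 5)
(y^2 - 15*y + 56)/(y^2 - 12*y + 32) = (y - 7)/(y - 4)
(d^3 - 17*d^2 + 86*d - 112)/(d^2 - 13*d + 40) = (d^2 - 9*d + 14)/(d - 5)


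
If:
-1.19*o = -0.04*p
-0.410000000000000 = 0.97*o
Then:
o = -0.42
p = -12.57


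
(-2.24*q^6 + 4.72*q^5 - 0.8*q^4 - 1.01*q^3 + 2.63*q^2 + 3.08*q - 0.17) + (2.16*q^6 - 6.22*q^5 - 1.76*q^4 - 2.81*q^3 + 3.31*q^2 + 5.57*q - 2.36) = -0.0800000000000001*q^6 - 1.5*q^5 - 2.56*q^4 - 3.82*q^3 + 5.94*q^2 + 8.65*q - 2.53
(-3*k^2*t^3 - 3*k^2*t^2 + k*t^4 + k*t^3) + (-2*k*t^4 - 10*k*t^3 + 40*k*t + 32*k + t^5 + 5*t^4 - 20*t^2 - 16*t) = -3*k^2*t^3 - 3*k^2*t^2 - k*t^4 - 9*k*t^3 + 40*k*t + 32*k + t^5 + 5*t^4 - 20*t^2 - 16*t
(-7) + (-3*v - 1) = -3*v - 8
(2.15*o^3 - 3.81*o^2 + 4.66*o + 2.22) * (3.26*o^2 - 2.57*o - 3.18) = 7.009*o^5 - 17.9461*o^4 + 18.1463*o^3 + 7.3768*o^2 - 20.5242*o - 7.0596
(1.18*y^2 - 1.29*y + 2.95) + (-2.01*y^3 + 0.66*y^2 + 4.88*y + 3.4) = -2.01*y^3 + 1.84*y^2 + 3.59*y + 6.35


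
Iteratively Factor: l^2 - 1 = (l + 1)*(l - 1)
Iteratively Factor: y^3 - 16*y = (y + 4)*(y^2 - 4*y) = y*(y + 4)*(y - 4)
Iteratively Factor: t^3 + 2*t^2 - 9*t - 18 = (t + 3)*(t^2 - t - 6) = (t + 2)*(t + 3)*(t - 3)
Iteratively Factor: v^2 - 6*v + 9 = (v - 3)*(v - 3)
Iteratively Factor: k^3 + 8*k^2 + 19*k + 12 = (k + 3)*(k^2 + 5*k + 4) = (k + 1)*(k + 3)*(k + 4)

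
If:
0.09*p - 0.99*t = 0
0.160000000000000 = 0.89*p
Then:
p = 0.18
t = 0.02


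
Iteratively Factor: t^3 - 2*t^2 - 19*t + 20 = (t - 1)*(t^2 - t - 20) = (t - 1)*(t + 4)*(t - 5)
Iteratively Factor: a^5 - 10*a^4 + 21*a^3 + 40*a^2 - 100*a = (a)*(a^4 - 10*a^3 + 21*a^2 + 40*a - 100) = a*(a - 2)*(a^3 - 8*a^2 + 5*a + 50) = a*(a - 2)*(a + 2)*(a^2 - 10*a + 25) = a*(a - 5)*(a - 2)*(a + 2)*(a - 5)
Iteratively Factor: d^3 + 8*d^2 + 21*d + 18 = (d + 3)*(d^2 + 5*d + 6) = (d + 3)^2*(d + 2)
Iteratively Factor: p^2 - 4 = (p + 2)*(p - 2)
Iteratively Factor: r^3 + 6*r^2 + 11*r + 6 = (r + 3)*(r^2 + 3*r + 2) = (r + 1)*(r + 3)*(r + 2)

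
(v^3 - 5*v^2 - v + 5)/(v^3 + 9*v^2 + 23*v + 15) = (v^2 - 6*v + 5)/(v^2 + 8*v + 15)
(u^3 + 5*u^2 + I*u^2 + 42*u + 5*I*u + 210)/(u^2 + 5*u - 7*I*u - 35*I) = (u^2 + I*u + 42)/(u - 7*I)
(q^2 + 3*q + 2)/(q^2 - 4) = (q + 1)/(q - 2)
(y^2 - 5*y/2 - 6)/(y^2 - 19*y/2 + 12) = (2*y^2 - 5*y - 12)/(2*y^2 - 19*y + 24)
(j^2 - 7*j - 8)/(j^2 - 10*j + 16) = (j + 1)/(j - 2)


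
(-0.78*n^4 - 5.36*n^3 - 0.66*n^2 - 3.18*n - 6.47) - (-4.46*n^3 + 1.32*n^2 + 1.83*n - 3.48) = -0.78*n^4 - 0.9*n^3 - 1.98*n^2 - 5.01*n - 2.99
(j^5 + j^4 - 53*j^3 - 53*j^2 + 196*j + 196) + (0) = j^5 + j^4 - 53*j^3 - 53*j^2 + 196*j + 196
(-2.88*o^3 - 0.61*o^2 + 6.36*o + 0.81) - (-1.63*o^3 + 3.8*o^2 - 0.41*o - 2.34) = -1.25*o^3 - 4.41*o^2 + 6.77*o + 3.15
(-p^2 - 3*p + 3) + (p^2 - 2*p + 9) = 12 - 5*p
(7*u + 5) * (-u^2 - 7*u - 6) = -7*u^3 - 54*u^2 - 77*u - 30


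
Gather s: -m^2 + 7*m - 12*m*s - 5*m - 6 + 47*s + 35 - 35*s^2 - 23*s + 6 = -m^2 + 2*m - 35*s^2 + s*(24 - 12*m) + 35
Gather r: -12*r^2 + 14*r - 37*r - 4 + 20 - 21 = -12*r^2 - 23*r - 5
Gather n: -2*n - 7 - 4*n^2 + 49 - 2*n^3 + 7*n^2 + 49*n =-2*n^3 + 3*n^2 + 47*n + 42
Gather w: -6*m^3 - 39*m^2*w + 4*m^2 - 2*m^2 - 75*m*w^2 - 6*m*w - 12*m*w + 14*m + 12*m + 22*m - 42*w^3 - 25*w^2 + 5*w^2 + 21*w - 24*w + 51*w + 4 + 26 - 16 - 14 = -6*m^3 + 2*m^2 + 48*m - 42*w^3 + w^2*(-75*m - 20) + w*(-39*m^2 - 18*m + 48)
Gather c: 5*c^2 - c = 5*c^2 - c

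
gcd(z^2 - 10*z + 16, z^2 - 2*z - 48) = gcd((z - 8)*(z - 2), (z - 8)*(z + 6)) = z - 8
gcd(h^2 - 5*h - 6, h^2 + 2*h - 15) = 1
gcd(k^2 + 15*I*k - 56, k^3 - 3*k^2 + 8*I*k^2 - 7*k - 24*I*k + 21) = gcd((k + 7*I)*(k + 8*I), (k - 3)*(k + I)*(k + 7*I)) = k + 7*I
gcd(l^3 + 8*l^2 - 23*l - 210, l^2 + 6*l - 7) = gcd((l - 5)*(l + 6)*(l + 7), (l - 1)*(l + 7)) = l + 7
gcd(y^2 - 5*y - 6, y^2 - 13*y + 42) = y - 6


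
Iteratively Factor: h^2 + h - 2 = (h + 2)*(h - 1)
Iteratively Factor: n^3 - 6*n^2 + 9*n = (n - 3)*(n^2 - 3*n) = n*(n - 3)*(n - 3)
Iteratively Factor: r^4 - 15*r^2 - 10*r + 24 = (r + 3)*(r^3 - 3*r^2 - 6*r + 8) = (r - 4)*(r + 3)*(r^2 + r - 2) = (r - 4)*(r + 2)*(r + 3)*(r - 1)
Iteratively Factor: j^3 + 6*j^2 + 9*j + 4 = (j + 1)*(j^2 + 5*j + 4) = (j + 1)^2*(j + 4)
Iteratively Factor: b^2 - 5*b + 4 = (b - 4)*(b - 1)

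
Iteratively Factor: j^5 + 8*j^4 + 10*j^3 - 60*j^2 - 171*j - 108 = (j + 3)*(j^4 + 5*j^3 - 5*j^2 - 45*j - 36) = (j + 3)^2*(j^3 + 2*j^2 - 11*j - 12) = (j + 1)*(j + 3)^2*(j^2 + j - 12) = (j - 3)*(j + 1)*(j + 3)^2*(j + 4)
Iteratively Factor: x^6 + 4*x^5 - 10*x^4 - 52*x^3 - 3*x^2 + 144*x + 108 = (x + 2)*(x^5 + 2*x^4 - 14*x^3 - 24*x^2 + 45*x + 54) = (x + 2)*(x + 3)*(x^4 - x^3 - 11*x^2 + 9*x + 18) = (x - 2)*(x + 2)*(x + 3)*(x^3 + x^2 - 9*x - 9) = (x - 3)*(x - 2)*(x + 2)*(x + 3)*(x^2 + 4*x + 3) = (x - 3)*(x - 2)*(x + 1)*(x + 2)*(x + 3)*(x + 3)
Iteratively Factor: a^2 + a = (a)*(a + 1)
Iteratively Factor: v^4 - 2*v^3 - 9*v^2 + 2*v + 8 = (v - 1)*(v^3 - v^2 - 10*v - 8) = (v - 1)*(v + 1)*(v^2 - 2*v - 8) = (v - 4)*(v - 1)*(v + 1)*(v + 2)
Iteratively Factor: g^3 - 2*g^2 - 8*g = (g)*(g^2 - 2*g - 8) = g*(g - 4)*(g + 2)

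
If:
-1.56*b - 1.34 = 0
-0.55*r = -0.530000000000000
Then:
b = -0.86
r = 0.96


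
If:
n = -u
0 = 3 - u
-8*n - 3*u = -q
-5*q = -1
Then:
No Solution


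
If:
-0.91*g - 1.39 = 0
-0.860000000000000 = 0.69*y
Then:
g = -1.53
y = -1.25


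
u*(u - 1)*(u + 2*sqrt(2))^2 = u^4 - u^3 + 4*sqrt(2)*u^3 - 4*sqrt(2)*u^2 + 8*u^2 - 8*u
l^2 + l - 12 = (l - 3)*(l + 4)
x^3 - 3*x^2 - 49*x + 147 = (x - 7)*(x - 3)*(x + 7)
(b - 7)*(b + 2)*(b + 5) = b^3 - 39*b - 70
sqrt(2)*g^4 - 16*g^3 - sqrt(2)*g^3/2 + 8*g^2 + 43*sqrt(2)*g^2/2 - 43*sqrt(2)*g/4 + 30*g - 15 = (g - 1/2)*(g - 6*sqrt(2))*(g - 5*sqrt(2)/2)*(sqrt(2)*g + 1)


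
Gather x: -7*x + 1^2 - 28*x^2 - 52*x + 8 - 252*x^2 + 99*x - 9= -280*x^2 + 40*x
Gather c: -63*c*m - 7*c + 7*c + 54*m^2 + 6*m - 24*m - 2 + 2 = -63*c*m + 54*m^2 - 18*m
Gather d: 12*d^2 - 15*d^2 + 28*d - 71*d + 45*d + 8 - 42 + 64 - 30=-3*d^2 + 2*d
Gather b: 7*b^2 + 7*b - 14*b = 7*b^2 - 7*b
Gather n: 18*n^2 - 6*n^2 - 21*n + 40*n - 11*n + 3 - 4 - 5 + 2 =12*n^2 + 8*n - 4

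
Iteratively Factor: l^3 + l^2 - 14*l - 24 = (l - 4)*(l^2 + 5*l + 6) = (l - 4)*(l + 2)*(l + 3)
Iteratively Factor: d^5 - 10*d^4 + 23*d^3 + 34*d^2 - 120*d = (d)*(d^4 - 10*d^3 + 23*d^2 + 34*d - 120) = d*(d - 4)*(d^3 - 6*d^2 - d + 30) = d*(d - 5)*(d - 4)*(d^2 - d - 6) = d*(d - 5)*(d - 4)*(d + 2)*(d - 3)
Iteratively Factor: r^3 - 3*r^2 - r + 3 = (r - 3)*(r^2 - 1) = (r - 3)*(r + 1)*(r - 1)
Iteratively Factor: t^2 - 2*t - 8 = (t - 4)*(t + 2)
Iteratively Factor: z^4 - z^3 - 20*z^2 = (z - 5)*(z^3 + 4*z^2) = (z - 5)*(z + 4)*(z^2) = z*(z - 5)*(z + 4)*(z)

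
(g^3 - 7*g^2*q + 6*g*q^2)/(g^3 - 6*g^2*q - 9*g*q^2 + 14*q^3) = g*(-g + 6*q)/(-g^2 + 5*g*q + 14*q^2)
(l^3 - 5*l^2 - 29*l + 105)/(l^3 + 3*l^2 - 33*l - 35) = (l^3 - 5*l^2 - 29*l + 105)/(l^3 + 3*l^2 - 33*l - 35)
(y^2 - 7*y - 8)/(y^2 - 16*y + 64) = (y + 1)/(y - 8)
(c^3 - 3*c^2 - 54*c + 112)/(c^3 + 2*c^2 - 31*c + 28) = (c^2 - 10*c + 16)/(c^2 - 5*c + 4)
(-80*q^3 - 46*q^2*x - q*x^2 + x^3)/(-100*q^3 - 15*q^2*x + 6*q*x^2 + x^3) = (-16*q^2 - 6*q*x + x^2)/(-20*q^2 + q*x + x^2)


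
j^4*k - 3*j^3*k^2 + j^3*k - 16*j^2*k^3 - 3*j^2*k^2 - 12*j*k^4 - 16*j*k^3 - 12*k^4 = (j - 6*k)*(j + k)*(j + 2*k)*(j*k + k)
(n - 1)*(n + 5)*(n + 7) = n^3 + 11*n^2 + 23*n - 35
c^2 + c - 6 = (c - 2)*(c + 3)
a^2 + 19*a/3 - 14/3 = (a - 2/3)*(a + 7)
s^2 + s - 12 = (s - 3)*(s + 4)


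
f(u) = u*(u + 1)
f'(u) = 2*u + 1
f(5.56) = 36.47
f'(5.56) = 12.12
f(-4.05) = 12.35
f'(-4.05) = -7.10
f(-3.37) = 7.99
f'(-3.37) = -5.74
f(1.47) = 3.63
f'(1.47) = 3.94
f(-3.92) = 11.45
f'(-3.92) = -6.84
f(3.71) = 17.47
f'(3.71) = 8.42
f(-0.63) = -0.23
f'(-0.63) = -0.26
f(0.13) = 0.15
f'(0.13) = 1.26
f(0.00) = 0.00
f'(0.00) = 1.00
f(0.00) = 0.00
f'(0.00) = 1.00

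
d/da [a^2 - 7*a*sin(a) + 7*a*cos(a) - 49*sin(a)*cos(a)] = -7*sqrt(2)*a*sin(a + pi/4) + 2*a - 49*cos(2*a) + 7*sqrt(2)*cos(a + pi/4)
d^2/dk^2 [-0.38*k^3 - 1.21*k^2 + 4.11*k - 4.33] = -2.28*k - 2.42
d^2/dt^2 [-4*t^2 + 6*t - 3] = -8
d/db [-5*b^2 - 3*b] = -10*b - 3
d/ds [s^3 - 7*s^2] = s*(3*s - 14)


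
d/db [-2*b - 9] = -2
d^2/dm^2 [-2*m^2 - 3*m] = -4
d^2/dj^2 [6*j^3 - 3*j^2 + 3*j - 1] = 36*j - 6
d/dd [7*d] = 7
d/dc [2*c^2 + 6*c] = 4*c + 6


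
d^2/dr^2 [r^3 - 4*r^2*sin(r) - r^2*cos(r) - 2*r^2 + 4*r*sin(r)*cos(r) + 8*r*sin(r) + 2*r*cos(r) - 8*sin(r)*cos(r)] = 4*r^2*sin(r) + r^2*cos(r) - 4*r*sin(r) - 8*r*sin(2*r) - 18*r*cos(r) + 6*r - 12*sin(r) + 16*sin(2*r) + 14*cos(r) + 8*cos(2*r) - 4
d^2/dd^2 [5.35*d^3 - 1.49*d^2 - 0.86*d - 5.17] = 32.1*d - 2.98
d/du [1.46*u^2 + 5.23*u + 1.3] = 2.92*u + 5.23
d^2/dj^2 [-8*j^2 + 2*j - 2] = -16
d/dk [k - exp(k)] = 1 - exp(k)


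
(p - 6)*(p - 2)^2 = p^3 - 10*p^2 + 28*p - 24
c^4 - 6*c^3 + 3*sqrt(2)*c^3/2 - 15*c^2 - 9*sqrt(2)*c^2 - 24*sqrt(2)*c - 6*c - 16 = (c - 8)*(c + 2)*(c + sqrt(2)/2)*(c + sqrt(2))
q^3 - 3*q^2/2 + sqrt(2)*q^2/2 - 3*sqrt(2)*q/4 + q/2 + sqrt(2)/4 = (q - 1)*(q - 1/2)*(q + sqrt(2)/2)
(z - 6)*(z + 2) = z^2 - 4*z - 12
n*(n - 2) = n^2 - 2*n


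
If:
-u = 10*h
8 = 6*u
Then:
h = -2/15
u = 4/3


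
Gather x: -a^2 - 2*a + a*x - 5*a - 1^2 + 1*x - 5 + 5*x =-a^2 - 7*a + x*(a + 6) - 6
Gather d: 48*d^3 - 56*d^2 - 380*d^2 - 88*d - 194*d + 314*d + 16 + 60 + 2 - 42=48*d^3 - 436*d^2 + 32*d + 36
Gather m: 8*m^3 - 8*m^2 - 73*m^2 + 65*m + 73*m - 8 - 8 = 8*m^3 - 81*m^2 + 138*m - 16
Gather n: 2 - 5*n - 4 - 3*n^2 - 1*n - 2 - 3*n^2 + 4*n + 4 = -6*n^2 - 2*n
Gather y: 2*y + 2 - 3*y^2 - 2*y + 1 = 3 - 3*y^2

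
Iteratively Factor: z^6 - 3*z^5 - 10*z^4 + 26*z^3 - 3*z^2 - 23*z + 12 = (z - 4)*(z^5 + z^4 - 6*z^3 + 2*z^2 + 5*z - 3) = (z - 4)*(z + 3)*(z^4 - 2*z^3 + 2*z - 1) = (z - 4)*(z + 1)*(z + 3)*(z^3 - 3*z^2 + 3*z - 1) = (z - 4)*(z - 1)*(z + 1)*(z + 3)*(z^2 - 2*z + 1) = (z - 4)*(z - 1)^2*(z + 1)*(z + 3)*(z - 1)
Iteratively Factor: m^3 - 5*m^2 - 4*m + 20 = (m + 2)*(m^2 - 7*m + 10) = (m - 2)*(m + 2)*(m - 5)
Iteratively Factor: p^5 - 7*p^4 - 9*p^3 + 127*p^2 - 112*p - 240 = (p + 4)*(p^4 - 11*p^3 + 35*p^2 - 13*p - 60) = (p - 3)*(p + 4)*(p^3 - 8*p^2 + 11*p + 20) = (p - 5)*(p - 3)*(p + 4)*(p^2 - 3*p - 4) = (p - 5)*(p - 4)*(p - 3)*(p + 4)*(p + 1)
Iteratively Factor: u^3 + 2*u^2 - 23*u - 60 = (u - 5)*(u^2 + 7*u + 12) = (u - 5)*(u + 3)*(u + 4)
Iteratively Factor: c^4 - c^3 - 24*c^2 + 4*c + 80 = (c - 2)*(c^3 + c^2 - 22*c - 40) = (c - 2)*(c + 4)*(c^2 - 3*c - 10) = (c - 2)*(c + 2)*(c + 4)*(c - 5)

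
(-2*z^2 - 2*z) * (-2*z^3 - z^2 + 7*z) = 4*z^5 + 6*z^4 - 12*z^3 - 14*z^2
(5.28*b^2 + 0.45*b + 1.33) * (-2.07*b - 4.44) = -10.9296*b^3 - 24.3747*b^2 - 4.7511*b - 5.9052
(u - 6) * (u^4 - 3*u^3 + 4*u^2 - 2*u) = u^5 - 9*u^4 + 22*u^3 - 26*u^2 + 12*u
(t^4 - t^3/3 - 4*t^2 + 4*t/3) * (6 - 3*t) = -3*t^5 + 7*t^4 + 10*t^3 - 28*t^2 + 8*t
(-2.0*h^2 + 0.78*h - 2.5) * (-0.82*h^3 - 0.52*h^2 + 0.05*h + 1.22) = 1.64*h^5 + 0.4004*h^4 + 1.5444*h^3 - 1.101*h^2 + 0.8266*h - 3.05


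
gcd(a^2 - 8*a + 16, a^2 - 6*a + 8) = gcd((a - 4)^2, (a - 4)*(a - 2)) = a - 4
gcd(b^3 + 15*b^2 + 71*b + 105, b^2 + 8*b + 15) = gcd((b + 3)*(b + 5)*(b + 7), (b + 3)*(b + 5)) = b^2 + 8*b + 15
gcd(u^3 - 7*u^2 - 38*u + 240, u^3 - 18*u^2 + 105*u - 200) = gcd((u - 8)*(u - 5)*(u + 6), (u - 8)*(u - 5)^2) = u^2 - 13*u + 40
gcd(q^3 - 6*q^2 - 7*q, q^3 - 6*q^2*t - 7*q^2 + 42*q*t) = q^2 - 7*q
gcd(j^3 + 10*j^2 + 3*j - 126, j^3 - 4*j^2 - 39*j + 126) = j^2 + 3*j - 18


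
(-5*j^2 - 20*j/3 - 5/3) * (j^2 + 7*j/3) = -5*j^4 - 55*j^3/3 - 155*j^2/9 - 35*j/9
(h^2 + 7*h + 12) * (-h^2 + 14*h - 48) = -h^4 + 7*h^3 + 38*h^2 - 168*h - 576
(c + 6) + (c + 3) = 2*c + 9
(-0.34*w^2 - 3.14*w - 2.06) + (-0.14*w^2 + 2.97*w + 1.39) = -0.48*w^2 - 0.17*w - 0.67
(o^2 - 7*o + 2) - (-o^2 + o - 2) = 2*o^2 - 8*o + 4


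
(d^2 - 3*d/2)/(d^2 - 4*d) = (d - 3/2)/(d - 4)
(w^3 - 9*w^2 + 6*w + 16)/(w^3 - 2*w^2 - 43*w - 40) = (w - 2)/(w + 5)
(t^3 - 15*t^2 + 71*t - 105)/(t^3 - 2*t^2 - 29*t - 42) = (t^2 - 8*t + 15)/(t^2 + 5*t + 6)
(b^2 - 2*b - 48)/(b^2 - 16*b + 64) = (b + 6)/(b - 8)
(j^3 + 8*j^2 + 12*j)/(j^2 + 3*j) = (j^2 + 8*j + 12)/(j + 3)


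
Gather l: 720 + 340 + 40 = 1100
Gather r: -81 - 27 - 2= -110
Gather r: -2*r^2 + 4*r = -2*r^2 + 4*r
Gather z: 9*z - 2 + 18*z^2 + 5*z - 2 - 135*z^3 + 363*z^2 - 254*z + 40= -135*z^3 + 381*z^2 - 240*z + 36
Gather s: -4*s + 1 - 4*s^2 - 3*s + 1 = -4*s^2 - 7*s + 2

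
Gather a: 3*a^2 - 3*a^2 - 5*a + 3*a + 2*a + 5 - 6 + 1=0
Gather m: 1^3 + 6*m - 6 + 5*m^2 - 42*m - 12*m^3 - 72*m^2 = -12*m^3 - 67*m^2 - 36*m - 5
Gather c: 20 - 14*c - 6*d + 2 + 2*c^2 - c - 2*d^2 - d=2*c^2 - 15*c - 2*d^2 - 7*d + 22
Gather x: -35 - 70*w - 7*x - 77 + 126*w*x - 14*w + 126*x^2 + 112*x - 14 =-84*w + 126*x^2 + x*(126*w + 105) - 126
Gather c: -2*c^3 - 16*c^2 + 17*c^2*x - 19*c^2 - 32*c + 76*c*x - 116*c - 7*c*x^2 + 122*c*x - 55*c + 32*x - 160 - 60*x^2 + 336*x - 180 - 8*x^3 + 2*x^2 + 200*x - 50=-2*c^3 + c^2*(17*x - 35) + c*(-7*x^2 + 198*x - 203) - 8*x^3 - 58*x^2 + 568*x - 390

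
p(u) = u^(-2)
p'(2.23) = -0.18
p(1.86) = 0.29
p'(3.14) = -0.06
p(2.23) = 0.20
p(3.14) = 0.10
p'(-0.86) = 3.14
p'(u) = -2/u^3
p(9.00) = 0.01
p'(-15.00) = 0.00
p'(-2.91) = 0.08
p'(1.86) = -0.31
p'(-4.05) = 0.03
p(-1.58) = 0.40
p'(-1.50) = 0.59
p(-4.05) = 0.06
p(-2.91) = 0.12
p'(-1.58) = 0.51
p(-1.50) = 0.44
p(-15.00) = 0.00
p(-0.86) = 1.35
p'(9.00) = 0.00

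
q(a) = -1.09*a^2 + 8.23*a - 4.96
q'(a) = 8.23 - 2.18*a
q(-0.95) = -13.76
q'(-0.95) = 10.30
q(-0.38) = -8.24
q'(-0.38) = 9.06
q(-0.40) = -8.43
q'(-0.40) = 9.10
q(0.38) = -1.99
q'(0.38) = 7.40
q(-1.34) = -17.95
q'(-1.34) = 11.15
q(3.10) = 10.08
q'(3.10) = 1.47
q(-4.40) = -62.27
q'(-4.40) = 17.82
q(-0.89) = -13.15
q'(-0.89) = 10.17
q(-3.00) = -39.46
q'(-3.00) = 14.77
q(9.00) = -19.18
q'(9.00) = -11.39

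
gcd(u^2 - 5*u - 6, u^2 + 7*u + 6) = u + 1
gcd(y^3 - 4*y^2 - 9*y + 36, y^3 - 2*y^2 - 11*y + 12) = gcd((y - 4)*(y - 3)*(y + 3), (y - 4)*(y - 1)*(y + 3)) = y^2 - y - 12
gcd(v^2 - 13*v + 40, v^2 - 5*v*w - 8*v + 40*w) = v - 8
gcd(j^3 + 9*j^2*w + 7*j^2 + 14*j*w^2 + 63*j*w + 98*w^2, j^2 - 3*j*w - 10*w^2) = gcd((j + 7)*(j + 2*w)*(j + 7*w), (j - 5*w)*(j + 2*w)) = j + 2*w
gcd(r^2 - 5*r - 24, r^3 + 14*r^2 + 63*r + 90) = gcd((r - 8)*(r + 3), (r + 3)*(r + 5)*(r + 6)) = r + 3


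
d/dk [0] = 0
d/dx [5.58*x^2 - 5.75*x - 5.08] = 11.16*x - 5.75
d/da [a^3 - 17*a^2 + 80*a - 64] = 3*a^2 - 34*a + 80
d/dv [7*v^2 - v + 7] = 14*v - 1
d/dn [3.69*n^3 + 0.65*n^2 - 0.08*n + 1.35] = 11.07*n^2 + 1.3*n - 0.08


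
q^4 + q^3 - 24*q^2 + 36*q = q*(q - 3)*(q - 2)*(q + 6)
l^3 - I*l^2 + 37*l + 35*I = (l - 7*I)*(l + I)*(l + 5*I)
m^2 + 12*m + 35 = (m + 5)*(m + 7)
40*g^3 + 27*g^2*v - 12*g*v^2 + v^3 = (-8*g + v)*(-5*g + v)*(g + v)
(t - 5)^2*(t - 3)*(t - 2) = t^4 - 15*t^3 + 81*t^2 - 185*t + 150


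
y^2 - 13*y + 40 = (y - 8)*(y - 5)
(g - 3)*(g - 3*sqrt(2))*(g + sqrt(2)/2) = g^3 - 5*sqrt(2)*g^2/2 - 3*g^2 - 3*g + 15*sqrt(2)*g/2 + 9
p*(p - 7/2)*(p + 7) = p^3 + 7*p^2/2 - 49*p/2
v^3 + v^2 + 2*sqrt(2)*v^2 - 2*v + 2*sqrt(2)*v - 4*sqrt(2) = (v - 1)*(v + 2)*(v + 2*sqrt(2))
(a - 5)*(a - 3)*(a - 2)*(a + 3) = a^4 - 7*a^3 + a^2 + 63*a - 90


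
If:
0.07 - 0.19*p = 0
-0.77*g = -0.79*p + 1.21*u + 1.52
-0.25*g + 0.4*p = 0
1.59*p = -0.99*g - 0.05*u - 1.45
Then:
No Solution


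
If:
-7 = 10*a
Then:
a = -7/10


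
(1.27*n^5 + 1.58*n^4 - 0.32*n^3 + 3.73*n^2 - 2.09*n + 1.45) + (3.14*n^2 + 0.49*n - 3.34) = 1.27*n^5 + 1.58*n^4 - 0.32*n^3 + 6.87*n^2 - 1.6*n - 1.89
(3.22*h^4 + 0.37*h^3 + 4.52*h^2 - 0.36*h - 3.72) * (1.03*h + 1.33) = 3.3166*h^5 + 4.6637*h^4 + 5.1477*h^3 + 5.6408*h^2 - 4.3104*h - 4.9476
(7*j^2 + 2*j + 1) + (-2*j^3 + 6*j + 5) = -2*j^3 + 7*j^2 + 8*j + 6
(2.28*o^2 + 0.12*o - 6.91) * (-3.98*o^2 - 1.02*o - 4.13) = -9.0744*o^4 - 2.8032*o^3 + 17.963*o^2 + 6.5526*o + 28.5383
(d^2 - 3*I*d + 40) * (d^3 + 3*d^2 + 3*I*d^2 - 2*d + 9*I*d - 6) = d^5 + 3*d^4 + 47*d^3 + 141*d^2 + 126*I*d^2 - 80*d + 378*I*d - 240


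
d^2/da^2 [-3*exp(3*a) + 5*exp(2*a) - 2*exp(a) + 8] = (-27*exp(2*a) + 20*exp(a) - 2)*exp(a)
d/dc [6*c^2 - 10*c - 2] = 12*c - 10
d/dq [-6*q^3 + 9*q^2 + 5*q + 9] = -18*q^2 + 18*q + 5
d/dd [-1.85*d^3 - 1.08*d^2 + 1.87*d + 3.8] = -5.55*d^2 - 2.16*d + 1.87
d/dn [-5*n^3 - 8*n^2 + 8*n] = -15*n^2 - 16*n + 8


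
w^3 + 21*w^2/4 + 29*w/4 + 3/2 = (w + 1/4)*(w + 2)*(w + 3)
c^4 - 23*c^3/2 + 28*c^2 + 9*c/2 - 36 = (c - 8)*(c - 3)*(c - 3/2)*(c + 1)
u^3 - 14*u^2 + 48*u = u*(u - 8)*(u - 6)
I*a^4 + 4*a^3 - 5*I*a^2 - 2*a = a*(a - 2*I)*(a - I)*(I*a + 1)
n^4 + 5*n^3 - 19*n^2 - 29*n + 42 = (n - 3)*(n - 1)*(n + 2)*(n + 7)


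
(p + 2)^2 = p^2 + 4*p + 4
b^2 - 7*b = b*(b - 7)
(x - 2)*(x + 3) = x^2 + x - 6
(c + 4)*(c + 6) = c^2 + 10*c + 24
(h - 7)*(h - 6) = h^2 - 13*h + 42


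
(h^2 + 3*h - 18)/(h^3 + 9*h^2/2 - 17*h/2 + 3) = 2*(h - 3)/(2*h^2 - 3*h + 1)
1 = 1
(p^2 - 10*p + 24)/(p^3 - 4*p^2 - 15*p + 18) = (p - 4)/(p^2 + 2*p - 3)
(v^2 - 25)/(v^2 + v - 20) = (v - 5)/(v - 4)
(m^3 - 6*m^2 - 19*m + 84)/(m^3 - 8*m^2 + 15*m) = (m^2 - 3*m - 28)/(m*(m - 5))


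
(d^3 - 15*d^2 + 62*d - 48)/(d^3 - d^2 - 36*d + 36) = (d - 8)/(d + 6)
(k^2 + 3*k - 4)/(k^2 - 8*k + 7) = (k + 4)/(k - 7)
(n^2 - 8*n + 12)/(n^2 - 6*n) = (n - 2)/n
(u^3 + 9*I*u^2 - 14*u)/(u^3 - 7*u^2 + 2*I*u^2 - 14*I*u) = (u + 7*I)/(u - 7)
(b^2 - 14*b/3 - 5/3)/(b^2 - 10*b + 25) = (b + 1/3)/(b - 5)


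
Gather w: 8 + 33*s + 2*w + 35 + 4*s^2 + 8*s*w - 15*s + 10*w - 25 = 4*s^2 + 18*s + w*(8*s + 12) + 18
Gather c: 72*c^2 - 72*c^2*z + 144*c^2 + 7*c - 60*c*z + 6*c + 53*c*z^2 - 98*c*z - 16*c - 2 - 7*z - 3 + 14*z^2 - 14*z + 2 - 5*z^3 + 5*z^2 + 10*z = c^2*(216 - 72*z) + c*(53*z^2 - 158*z - 3) - 5*z^3 + 19*z^2 - 11*z - 3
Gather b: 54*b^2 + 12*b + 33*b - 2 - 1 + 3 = 54*b^2 + 45*b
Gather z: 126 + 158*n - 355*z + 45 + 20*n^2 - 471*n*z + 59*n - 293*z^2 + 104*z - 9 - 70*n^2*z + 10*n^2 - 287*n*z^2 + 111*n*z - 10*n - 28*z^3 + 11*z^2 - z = 30*n^2 + 207*n - 28*z^3 + z^2*(-287*n - 282) + z*(-70*n^2 - 360*n - 252) + 162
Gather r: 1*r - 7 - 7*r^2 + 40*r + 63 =-7*r^2 + 41*r + 56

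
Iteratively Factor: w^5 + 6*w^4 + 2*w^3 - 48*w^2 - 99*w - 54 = (w - 3)*(w^4 + 9*w^3 + 29*w^2 + 39*w + 18) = (w - 3)*(w + 3)*(w^3 + 6*w^2 + 11*w + 6) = (w - 3)*(w + 1)*(w + 3)*(w^2 + 5*w + 6) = (w - 3)*(w + 1)*(w + 3)^2*(w + 2)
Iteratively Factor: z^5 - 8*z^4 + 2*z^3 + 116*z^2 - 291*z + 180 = (z - 5)*(z^4 - 3*z^3 - 13*z^2 + 51*z - 36) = (z - 5)*(z - 1)*(z^3 - 2*z^2 - 15*z + 36) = (z - 5)*(z - 1)*(z + 4)*(z^2 - 6*z + 9) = (z - 5)*(z - 3)*(z - 1)*(z + 4)*(z - 3)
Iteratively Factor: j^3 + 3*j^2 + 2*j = (j)*(j^2 + 3*j + 2) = j*(j + 2)*(j + 1)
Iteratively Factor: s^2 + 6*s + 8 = (s + 2)*(s + 4)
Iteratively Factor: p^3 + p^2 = (p + 1)*(p^2) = p*(p + 1)*(p)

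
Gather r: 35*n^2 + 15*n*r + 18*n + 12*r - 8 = 35*n^2 + 18*n + r*(15*n + 12) - 8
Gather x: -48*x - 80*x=-128*x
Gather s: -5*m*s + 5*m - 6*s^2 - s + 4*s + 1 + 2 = 5*m - 6*s^2 + s*(3 - 5*m) + 3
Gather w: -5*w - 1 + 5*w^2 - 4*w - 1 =5*w^2 - 9*w - 2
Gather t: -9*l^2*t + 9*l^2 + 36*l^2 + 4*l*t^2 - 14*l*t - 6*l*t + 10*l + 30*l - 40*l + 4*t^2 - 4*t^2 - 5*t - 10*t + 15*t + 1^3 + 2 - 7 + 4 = 45*l^2 + 4*l*t^2 + t*(-9*l^2 - 20*l)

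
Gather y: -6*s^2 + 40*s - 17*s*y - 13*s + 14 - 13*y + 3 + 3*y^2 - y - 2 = -6*s^2 + 27*s + 3*y^2 + y*(-17*s - 14) + 15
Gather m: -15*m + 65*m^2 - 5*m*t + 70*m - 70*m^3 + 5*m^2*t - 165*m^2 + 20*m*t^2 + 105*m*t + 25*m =-70*m^3 + m^2*(5*t - 100) + m*(20*t^2 + 100*t + 80)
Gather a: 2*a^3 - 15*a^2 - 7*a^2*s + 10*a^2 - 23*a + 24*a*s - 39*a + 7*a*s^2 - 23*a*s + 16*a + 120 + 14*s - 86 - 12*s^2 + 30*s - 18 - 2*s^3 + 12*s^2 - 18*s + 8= 2*a^3 + a^2*(-7*s - 5) + a*(7*s^2 + s - 46) - 2*s^3 + 26*s + 24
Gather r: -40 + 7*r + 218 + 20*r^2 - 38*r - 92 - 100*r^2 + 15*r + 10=-80*r^2 - 16*r + 96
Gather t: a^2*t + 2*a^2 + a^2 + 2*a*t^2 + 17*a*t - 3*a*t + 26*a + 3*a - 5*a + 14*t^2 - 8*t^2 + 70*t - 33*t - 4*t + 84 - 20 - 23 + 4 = 3*a^2 + 24*a + t^2*(2*a + 6) + t*(a^2 + 14*a + 33) + 45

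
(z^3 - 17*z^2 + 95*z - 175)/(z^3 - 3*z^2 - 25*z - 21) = (z^2 - 10*z + 25)/(z^2 + 4*z + 3)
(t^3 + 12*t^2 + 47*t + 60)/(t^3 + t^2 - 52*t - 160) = (t + 3)/(t - 8)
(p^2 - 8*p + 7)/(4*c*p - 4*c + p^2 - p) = (p - 7)/(4*c + p)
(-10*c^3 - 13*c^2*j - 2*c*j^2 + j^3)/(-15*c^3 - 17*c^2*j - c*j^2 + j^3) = (2*c + j)/(3*c + j)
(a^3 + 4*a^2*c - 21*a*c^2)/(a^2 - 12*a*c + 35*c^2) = a*(a^2 + 4*a*c - 21*c^2)/(a^2 - 12*a*c + 35*c^2)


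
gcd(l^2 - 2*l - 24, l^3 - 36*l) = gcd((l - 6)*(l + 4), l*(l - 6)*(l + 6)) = l - 6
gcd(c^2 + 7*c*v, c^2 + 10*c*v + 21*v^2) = c + 7*v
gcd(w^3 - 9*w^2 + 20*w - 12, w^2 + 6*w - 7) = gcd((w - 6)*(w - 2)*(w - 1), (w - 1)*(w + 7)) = w - 1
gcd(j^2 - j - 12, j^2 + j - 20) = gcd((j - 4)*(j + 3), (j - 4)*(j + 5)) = j - 4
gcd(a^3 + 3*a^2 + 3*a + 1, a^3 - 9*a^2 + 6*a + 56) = 1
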